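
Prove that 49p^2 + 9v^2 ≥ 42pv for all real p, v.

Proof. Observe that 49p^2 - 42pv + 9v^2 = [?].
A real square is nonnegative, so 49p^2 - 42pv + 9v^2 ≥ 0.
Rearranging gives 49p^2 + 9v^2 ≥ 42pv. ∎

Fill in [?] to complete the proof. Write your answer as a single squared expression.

(7p - 3v)^2

The leading and trailing coefficients are 7^2 and 3^2, and 42 = 2·7·3, so the trinomial is (7p - 3v)^2.
Hence 49p^2 - 42pv + 9v^2 ≥ 0.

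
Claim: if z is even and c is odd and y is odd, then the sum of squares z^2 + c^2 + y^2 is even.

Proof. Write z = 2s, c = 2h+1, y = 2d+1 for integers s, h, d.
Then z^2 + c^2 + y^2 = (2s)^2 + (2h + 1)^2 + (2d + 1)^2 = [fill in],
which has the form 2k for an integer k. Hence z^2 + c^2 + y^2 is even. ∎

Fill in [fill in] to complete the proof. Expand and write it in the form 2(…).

Expanding: (2s)^2 + (2h + 1)^2 + (2d + 1)^2 = 4d^2 + 4d + 4h^2 + 4h + 4s^2 + 2.
Every term is even; pulling out the factor of 2 gives 2(2d^2 + 2d + 2h^2 + 2h + 2s^2 + 1).

2(2d^2 + 2d + 2h^2 + 2h + 2s^2 + 1)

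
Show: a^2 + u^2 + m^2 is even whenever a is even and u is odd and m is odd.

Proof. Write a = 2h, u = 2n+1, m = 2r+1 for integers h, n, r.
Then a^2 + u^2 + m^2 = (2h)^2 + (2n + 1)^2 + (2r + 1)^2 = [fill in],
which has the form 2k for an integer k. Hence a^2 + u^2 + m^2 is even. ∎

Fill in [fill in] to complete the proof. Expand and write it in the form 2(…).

(2h)^2 + (2n + 1)^2 + (2r + 1)^2 = 4h^2 + 4n^2 + 4n + 4r^2 + 4r + 2
= 2(2h^2 + 2n^2 + 2n + 2r^2 + 2r + 1).
Since 2h^2 + 2n^2 + 2n + 2r^2 + 2r + 1 is an integer, the sum of squares is of the form 2k for an integer k.

2(2h^2 + 2n^2 + 2n + 2r^2 + 2r + 1)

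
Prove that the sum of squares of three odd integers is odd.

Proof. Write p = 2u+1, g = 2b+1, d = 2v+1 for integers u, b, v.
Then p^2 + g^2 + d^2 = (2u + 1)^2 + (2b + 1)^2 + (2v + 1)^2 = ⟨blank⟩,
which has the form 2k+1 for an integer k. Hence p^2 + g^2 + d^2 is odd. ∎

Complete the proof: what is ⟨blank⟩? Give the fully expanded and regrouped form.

Expanding: (2u + 1)^2 + (2b + 1)^2 + (2v + 1)^2 = 4b^2 + 4b + 4u^2 + 4u + 4v^2 + 4v + 3.
Every term except the constant is even, so this is 2(2b^2 + 2b + 2u^2 + 2u + 2v^2 + 2v + 1) + 1,
and 2b^2 + 2b + 2u^2 + 2u + 2v^2 + 2v + 1 ∈ ℤ gives the required form.

2(2b^2 + 2b + 2u^2 + 2u + 2v^2 + 2v + 1) + 1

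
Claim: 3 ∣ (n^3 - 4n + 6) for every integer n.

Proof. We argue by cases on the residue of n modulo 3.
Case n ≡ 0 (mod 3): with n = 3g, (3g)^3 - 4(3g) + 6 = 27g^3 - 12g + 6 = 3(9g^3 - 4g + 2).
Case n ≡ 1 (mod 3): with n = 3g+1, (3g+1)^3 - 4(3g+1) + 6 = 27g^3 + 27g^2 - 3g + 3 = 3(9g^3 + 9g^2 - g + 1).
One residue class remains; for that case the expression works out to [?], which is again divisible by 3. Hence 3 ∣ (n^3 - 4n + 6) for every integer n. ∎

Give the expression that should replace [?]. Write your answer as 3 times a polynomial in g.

Only n ≡ 2 (mod 3) is unaccounted for. Put n = 3g+2:
(3g+2)^3 - 4(3g+2) + 6 expands to 27g^3 + 54g^2 + 24g + 6,
and factoring out 3 leaves 3(9g^3 + 18g^2 + 8g + 2).

3(9g^3 + 18g^2 + 8g + 2)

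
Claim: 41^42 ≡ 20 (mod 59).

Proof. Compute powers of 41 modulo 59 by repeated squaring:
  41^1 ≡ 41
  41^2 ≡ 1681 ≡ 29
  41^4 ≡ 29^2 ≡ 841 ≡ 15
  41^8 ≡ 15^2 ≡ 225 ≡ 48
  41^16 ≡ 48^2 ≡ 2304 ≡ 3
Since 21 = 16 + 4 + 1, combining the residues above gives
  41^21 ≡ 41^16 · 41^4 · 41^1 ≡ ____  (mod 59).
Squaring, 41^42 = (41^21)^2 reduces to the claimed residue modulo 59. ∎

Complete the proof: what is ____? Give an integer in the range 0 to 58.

Multiply the listed residues: 3 · 15 · 41 = 45 → 1845.
Reducing modulo 59: 1845 = 31·59 + 16, so 41^21 ≡ 16.

16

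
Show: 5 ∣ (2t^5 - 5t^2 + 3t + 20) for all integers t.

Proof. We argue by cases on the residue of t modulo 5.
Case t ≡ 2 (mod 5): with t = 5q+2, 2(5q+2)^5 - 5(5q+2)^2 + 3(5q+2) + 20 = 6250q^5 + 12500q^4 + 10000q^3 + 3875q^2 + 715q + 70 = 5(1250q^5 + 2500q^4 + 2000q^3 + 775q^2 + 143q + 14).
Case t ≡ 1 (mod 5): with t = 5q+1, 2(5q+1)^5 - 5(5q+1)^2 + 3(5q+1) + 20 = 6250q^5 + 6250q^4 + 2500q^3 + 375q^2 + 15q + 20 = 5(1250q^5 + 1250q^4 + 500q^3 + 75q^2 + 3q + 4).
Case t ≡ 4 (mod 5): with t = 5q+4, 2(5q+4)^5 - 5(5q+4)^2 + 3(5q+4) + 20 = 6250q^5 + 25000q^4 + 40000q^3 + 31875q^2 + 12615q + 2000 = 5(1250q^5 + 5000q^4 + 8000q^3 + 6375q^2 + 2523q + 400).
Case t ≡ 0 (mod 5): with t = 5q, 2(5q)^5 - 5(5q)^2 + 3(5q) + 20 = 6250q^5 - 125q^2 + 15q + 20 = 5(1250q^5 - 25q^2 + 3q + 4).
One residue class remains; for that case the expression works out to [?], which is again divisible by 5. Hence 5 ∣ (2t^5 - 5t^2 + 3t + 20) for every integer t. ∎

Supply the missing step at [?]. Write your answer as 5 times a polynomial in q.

Only t ≡ 3 (mod 5) is unaccounted for. Put t = 5q+3:
2(5q+3)^5 - 5(5q+3)^2 + 3(5q+3) + 20 expands to 6250q^5 + 18750q^4 + 22500q^3 + 13375q^2 + 3915q + 470,
and factoring out 5 leaves 5(1250q^5 + 3750q^4 + 4500q^3 + 2675q^2 + 783q + 94).

5(1250q^5 + 3750q^4 + 4500q^3 + 2675q^2 + 783q + 94)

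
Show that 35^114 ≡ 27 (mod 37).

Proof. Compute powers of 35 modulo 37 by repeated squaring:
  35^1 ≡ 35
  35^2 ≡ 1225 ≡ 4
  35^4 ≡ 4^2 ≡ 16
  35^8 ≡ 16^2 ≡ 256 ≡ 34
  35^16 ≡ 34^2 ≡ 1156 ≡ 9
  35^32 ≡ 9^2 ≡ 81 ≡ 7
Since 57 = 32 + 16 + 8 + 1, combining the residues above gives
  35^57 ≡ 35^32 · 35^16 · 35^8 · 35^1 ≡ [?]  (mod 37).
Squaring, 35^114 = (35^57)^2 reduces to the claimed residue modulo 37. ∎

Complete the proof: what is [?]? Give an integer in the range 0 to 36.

8

Multiply the listed residues: 7 · 9 · 34 · 35 = 63 → 2142 → 74970.
Reducing modulo 37: 74970 = 2026·37 + 8, so 35^57 ≡ 8.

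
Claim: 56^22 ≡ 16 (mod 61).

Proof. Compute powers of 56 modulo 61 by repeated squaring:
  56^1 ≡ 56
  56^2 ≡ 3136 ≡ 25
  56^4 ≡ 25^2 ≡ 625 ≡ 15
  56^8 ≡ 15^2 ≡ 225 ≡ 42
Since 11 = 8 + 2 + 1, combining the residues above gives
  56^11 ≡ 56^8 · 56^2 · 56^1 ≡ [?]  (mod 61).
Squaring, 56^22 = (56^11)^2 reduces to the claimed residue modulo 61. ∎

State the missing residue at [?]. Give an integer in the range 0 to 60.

56^8 · 56^2 · 56^1 ≡ 42 · 25 · 56 = 58800.
58800 mod 61 = 57, so 56^11 ≡ 57 (mod 61).

57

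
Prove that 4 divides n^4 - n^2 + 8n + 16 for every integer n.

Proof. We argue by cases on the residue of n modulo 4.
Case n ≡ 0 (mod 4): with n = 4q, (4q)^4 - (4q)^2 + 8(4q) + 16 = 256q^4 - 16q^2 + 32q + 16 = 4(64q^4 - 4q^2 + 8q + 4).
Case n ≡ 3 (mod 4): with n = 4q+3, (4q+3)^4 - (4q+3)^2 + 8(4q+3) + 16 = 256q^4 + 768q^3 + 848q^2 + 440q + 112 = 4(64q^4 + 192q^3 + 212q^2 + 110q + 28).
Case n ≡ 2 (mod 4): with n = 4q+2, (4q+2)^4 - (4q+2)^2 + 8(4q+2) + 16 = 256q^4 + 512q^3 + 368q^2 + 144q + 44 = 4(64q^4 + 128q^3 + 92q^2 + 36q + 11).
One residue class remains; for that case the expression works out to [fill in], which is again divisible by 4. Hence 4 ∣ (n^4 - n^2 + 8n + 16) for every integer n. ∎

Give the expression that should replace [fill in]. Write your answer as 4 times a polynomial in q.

Only n ≡ 1 (mod 4) is unaccounted for. Put n = 4q+1:
(4q+1)^4 - (4q+1)^2 + 8(4q+1) + 16 expands to 256q^4 + 256q^3 + 80q^2 + 40q + 24,
and factoring out 4 leaves 4(64q^4 + 64q^3 + 20q^2 + 10q + 6).

4(64q^4 + 64q^3 + 20q^2 + 10q + 6)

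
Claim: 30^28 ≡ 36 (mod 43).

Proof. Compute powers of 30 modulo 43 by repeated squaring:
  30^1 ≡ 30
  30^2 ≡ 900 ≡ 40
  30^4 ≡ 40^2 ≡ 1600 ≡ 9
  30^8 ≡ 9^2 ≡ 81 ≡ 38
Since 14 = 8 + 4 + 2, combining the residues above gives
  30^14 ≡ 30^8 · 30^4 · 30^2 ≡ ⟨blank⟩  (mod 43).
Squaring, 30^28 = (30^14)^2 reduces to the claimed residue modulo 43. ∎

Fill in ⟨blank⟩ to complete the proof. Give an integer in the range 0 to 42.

6

30^8 · 30^4 · 30^2 ≡ 38 · 9 · 40 = 13680.
13680 mod 43 = 6, so 30^14 ≡ 6 (mod 43).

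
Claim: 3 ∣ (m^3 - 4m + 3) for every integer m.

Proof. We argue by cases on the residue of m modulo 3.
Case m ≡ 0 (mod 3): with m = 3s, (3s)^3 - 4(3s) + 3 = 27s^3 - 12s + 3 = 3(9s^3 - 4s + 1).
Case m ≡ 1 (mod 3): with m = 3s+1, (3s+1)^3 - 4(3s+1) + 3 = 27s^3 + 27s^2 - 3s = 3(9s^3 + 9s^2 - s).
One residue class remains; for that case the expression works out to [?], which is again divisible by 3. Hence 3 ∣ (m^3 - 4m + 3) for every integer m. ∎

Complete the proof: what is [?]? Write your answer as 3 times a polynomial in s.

Only m ≡ 2 (mod 3) is unaccounted for. Put m = 3s+2:
(3s+2)^3 - 4(3s+2) + 3 expands to 27s^3 + 54s^2 + 24s + 3,
and factoring out 3 leaves 3(9s^3 + 18s^2 + 8s + 1).

3(9s^3 + 18s^2 + 8s + 1)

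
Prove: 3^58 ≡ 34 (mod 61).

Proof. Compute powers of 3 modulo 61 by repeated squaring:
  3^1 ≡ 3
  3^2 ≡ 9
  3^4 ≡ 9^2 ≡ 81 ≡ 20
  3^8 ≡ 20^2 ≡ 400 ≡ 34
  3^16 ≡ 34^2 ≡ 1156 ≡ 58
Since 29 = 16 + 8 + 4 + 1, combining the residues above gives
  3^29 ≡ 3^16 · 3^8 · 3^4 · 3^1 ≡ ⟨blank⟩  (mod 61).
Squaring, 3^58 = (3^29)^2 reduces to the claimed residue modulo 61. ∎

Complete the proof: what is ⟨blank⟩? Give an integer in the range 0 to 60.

Multiply the listed residues: 58 · 34 · 20 · 3 = 1972 → 39440 → 118320.
Reducing modulo 61: 118320 = 1939·61 + 41, so 3^29 ≡ 41.

41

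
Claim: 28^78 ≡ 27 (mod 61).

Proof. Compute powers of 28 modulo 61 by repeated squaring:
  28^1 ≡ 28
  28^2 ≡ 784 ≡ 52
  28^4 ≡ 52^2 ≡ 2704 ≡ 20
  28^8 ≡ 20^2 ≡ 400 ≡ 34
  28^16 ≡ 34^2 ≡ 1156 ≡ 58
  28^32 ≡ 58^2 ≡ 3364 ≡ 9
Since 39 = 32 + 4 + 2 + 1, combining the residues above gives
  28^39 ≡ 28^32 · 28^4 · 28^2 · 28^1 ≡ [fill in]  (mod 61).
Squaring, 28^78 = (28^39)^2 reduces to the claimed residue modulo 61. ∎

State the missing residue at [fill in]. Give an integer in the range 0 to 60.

24

Multiply the listed residues: 9 · 20 · 52 · 28 = 180 → 9360 → 262080.
Reducing modulo 61: 262080 = 4296·61 + 24, so 28^39 ≡ 24.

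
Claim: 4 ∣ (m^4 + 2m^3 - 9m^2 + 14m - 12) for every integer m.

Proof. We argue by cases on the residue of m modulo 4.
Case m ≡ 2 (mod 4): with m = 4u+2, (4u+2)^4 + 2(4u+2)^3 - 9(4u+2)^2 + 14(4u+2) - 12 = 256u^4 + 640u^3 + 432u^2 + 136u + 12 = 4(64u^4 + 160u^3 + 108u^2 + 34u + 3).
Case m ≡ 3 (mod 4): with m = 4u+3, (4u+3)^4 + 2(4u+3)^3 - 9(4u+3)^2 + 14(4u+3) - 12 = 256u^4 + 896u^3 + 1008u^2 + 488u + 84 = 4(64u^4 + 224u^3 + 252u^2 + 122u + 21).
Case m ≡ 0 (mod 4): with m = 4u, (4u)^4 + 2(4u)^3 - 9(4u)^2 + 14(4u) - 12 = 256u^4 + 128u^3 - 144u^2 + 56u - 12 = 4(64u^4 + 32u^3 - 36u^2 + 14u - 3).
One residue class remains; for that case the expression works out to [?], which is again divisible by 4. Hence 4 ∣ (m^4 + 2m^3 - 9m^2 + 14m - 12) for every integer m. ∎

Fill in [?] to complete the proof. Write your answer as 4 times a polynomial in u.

The residues treated are {2, 3, 0}, so the missing case is m ≡ 1 (mod 4); write m = 4u+1.
Then (4u+1)^4 + 2(4u+1)^3 - 9(4u+1)^2 + 14(4u+1) - 12 = 256u^4 + 384u^3 + 48u^2 + 24u - 4 = 4(64u^4 + 96u^3 + 12u^2 + 6u - 1).

4(64u^4 + 96u^3 + 12u^2 + 6u - 1)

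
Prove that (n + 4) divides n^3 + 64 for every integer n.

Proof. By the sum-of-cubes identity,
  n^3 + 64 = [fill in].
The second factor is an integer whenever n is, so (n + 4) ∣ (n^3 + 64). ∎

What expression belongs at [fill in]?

a^3 + b^3 = (a + b)(a^2 - ab + b^2). With a = n, b = 4:
n^3 + 64 = (n + 4)(n^2 - 4n + 16).

(n + 4)(n^2 - 4n + 16)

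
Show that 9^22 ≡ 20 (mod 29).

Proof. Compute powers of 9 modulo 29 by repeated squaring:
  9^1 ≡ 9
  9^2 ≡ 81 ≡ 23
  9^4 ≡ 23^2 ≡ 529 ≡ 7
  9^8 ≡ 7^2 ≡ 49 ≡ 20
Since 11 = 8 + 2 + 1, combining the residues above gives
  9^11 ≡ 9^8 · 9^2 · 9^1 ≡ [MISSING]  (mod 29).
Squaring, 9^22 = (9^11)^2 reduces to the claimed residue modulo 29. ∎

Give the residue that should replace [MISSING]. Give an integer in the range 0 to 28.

9^8 · 9^2 · 9^1 ≡ 20 · 23 · 9 = 4140.
4140 mod 29 = 22, so 9^11 ≡ 22 (mod 29).

22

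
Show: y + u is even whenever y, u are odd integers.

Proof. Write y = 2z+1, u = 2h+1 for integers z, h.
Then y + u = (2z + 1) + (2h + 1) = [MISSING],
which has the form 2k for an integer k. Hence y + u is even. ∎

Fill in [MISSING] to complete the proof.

Expanding: (2z + 1) + (2h + 1) = 2h + 2z + 2.
Every term is even; pulling out the factor of 2 gives 2(h + z + 1).

2(h + z + 1)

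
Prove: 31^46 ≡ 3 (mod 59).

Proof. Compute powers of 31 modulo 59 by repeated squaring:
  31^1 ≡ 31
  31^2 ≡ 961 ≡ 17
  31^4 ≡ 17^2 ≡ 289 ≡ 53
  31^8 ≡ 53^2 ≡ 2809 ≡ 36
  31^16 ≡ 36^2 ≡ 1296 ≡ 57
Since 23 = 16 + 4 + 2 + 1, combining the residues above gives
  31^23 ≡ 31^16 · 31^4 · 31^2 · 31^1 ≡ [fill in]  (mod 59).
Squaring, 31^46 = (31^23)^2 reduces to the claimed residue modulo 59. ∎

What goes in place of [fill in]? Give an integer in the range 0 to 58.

Multiply the listed residues: 57 · 53 · 17 · 31 = 3021 → 51357 → 1592067.
Reducing modulo 59: 1592067 = 26984·59 + 11, so 31^23 ≡ 11.

11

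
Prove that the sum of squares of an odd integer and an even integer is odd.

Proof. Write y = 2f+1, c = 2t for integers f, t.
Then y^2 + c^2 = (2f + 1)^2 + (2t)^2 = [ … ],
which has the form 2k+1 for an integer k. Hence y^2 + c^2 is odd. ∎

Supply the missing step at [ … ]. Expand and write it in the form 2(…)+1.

(2f + 1)^2 + (2t)^2 = 4f^2 + 4f + 4t^2 + 1
= 2(2f^2 + 2f + 2t^2) + 1.
Since 2f^2 + 2f + 2t^2 is an integer, the sum of squares is of the form 2k+1 for an integer k.

2(2f^2 + 2f + 2t^2) + 1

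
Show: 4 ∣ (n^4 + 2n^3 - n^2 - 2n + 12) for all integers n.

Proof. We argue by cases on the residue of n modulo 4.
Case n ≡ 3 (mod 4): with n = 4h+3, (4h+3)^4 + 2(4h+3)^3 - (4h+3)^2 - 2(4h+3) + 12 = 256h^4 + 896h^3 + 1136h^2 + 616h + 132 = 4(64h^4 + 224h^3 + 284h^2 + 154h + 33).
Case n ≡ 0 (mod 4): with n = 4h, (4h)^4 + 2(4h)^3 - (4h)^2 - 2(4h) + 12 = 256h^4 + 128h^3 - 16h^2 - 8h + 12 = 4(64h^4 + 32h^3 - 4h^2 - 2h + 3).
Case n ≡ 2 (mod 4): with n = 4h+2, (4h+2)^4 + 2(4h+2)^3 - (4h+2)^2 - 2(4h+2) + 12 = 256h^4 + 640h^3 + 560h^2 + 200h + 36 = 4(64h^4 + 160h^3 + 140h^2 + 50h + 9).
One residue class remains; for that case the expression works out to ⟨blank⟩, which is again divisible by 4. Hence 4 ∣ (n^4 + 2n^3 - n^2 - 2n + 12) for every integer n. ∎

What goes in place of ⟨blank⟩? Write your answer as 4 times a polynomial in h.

The residues treated are {3, 0, 2}, so the missing case is n ≡ 1 (mod 4); write n = 4h+1.
Then (4h+1)^4 + 2(4h+1)^3 - (4h+1)^2 - 2(4h+1) + 12 = 256h^4 + 384h^3 + 176h^2 + 24h + 12 = 4(64h^4 + 96h^3 + 44h^2 + 6h + 3).

4(64h^4 + 96h^3 + 44h^2 + 6h + 3)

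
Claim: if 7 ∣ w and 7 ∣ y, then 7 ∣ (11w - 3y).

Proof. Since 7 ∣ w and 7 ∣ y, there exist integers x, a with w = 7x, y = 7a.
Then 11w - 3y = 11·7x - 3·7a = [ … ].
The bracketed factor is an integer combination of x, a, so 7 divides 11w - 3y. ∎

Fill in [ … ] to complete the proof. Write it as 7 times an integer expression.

Pull the common 7 out of every term: 11·7x - 3·7a = 7(-3a + 11x).
-3a + 11x is an integer, which exhibits the divisibility.

7(-3a + 11x)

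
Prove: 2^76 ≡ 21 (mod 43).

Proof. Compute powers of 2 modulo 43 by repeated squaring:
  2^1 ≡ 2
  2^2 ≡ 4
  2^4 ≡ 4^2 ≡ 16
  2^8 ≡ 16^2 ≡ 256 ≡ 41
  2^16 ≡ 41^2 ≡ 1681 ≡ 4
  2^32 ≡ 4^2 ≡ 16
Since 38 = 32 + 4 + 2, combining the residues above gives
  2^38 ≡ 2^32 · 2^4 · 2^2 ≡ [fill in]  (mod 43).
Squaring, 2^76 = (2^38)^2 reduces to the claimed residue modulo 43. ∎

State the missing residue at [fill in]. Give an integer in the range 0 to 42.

35

2^32 · 2^4 · 2^2 ≡ 16 · 16 · 4 = 1024.
1024 mod 43 = 35, so 2^38 ≡ 35 (mod 43).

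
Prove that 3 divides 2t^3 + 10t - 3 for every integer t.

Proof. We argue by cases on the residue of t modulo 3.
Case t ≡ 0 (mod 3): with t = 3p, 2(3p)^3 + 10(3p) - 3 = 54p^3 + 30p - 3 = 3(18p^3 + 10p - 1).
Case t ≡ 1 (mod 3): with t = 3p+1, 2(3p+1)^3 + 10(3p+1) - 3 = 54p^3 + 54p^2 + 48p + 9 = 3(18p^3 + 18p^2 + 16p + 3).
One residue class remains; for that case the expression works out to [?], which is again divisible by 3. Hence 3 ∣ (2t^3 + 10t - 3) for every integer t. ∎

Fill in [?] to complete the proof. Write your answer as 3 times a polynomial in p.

The residues treated are {0, 1}, so the missing case is t ≡ 2 (mod 3); write t = 3p+2.
Then 2(3p+2)^3 + 10(3p+2) - 3 = 54p^3 + 108p^2 + 102p + 33 = 3(18p^3 + 36p^2 + 34p + 11).

3(18p^3 + 36p^2 + 34p + 11)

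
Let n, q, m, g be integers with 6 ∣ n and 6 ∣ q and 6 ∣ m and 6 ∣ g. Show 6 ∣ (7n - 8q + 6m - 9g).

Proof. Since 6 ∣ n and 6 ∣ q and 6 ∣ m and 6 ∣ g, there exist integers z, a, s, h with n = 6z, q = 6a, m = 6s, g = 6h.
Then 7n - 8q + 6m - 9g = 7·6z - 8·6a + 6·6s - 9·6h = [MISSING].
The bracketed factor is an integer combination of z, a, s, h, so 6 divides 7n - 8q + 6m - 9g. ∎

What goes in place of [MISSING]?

Each term has a factor of 6: 7·6z - 8·6a + 6·6s - 9·6h = 6·(-8a - 9h + 6s + 7z).
Since -8a - 9h + 6s + 7z is an integer, 6 ∣ (7n - 8q + 6m - 9g).

6(-8a - 9h + 6s + 7z)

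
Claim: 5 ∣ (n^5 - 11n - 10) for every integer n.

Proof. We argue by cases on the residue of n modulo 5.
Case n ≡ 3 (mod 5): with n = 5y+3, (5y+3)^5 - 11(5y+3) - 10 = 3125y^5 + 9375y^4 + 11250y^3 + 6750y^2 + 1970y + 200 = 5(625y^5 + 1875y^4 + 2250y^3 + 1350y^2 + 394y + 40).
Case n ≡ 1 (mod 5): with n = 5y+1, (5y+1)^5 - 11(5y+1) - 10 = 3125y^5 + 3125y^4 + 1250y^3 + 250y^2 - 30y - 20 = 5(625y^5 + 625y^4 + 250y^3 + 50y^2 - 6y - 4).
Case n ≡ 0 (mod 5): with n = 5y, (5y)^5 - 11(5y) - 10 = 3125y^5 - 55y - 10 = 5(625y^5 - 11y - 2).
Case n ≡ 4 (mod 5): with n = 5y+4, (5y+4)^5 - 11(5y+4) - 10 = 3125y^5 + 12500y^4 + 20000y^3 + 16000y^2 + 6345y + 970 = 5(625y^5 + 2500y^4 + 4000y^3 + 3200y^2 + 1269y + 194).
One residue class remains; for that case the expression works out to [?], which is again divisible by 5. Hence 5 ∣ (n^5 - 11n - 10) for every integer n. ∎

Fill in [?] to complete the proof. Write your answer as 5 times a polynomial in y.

5(625y^5 + 1250y^4 + 1000y^3 + 400y^2 + 69y)

The residues treated are {3, 1, 0, 4}, so the missing case is n ≡ 2 (mod 5); write n = 5y+2.
Then (5y+2)^5 - 11(5y+2) - 10 = 3125y^5 + 6250y^4 + 5000y^3 + 2000y^2 + 345y = 5(625y^5 + 1250y^4 + 1000y^3 + 400y^2 + 69y).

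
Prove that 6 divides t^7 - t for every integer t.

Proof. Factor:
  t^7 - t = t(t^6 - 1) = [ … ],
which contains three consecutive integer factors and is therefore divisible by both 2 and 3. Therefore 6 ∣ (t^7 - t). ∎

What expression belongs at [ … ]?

t^6 - 1 = (t^2 - 1)(t^4 + t^2 + 1), and t^2 - 1 = (t-1)(t+1).
So t(t^6 - 1) = (t - 1)t(t + 1)(t^4 + t^2 + 1).

(t - 1)t(t + 1)(t^4 + t^2 + 1)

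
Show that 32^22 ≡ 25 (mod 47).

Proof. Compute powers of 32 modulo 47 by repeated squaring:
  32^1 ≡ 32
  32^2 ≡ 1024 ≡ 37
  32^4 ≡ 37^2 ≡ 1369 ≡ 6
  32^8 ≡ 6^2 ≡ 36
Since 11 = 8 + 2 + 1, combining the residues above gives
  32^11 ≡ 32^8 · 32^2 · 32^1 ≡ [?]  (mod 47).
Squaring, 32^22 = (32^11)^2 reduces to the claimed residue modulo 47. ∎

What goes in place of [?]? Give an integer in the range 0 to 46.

42

Multiply the listed residues: 36 · 37 · 32 = 1332 → 42624.
Reducing modulo 47: 42624 = 906·47 + 42, so 32^11 ≡ 42.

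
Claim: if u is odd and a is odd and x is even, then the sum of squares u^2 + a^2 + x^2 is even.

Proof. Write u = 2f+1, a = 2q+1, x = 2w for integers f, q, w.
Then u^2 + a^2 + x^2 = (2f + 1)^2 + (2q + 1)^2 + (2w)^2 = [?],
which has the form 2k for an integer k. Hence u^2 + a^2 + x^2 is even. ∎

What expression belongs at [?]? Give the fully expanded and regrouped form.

2(2f^2 + 2f + 2q^2 + 2q + 2w^2 + 1)

Expanding: (2f + 1)^2 + (2q + 1)^2 + (2w)^2 = 4f^2 + 4f + 4q^2 + 4q + 4w^2 + 2.
Every term is even; pulling out the factor of 2 gives 2(2f^2 + 2f + 2q^2 + 2q + 2w^2 + 1).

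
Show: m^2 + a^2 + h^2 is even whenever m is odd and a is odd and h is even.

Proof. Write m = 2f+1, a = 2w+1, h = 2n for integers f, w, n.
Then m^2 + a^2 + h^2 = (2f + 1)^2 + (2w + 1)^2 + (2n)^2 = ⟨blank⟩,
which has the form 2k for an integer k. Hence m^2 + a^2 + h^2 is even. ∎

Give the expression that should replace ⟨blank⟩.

Expanding: (2f + 1)^2 + (2w + 1)^2 + (2n)^2 = 4f^2 + 4f + 4n^2 + 4w^2 + 4w + 2.
Every term is even; pulling out the factor of 2 gives 2(2f^2 + 2f + 2n^2 + 2w^2 + 2w + 1).

2(2f^2 + 2f + 2n^2 + 2w^2 + 2w + 1)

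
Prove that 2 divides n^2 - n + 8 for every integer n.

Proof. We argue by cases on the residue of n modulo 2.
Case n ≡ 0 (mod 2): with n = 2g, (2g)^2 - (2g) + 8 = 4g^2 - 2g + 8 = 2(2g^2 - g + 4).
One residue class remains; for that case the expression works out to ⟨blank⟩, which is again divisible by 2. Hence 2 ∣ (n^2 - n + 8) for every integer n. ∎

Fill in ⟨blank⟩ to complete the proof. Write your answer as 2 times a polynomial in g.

2(2g^2 + g + 4)

The residues treated are {0}, so the missing case is n ≡ 1 (mod 2); write n = 2g+1.
Then (2g+1)^2 - (2g+1) + 8 = 4g^2 + 2g + 8 = 2(2g^2 + g + 4).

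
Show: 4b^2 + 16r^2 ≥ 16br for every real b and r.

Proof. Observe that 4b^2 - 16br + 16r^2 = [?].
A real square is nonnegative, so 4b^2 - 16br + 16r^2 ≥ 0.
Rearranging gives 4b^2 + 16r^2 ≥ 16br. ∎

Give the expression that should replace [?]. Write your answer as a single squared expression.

4b^2 - 16br + 16r^2 is a perfect-square trinomial: the outer terms are (2b)^2 and (4r)^2, and the cross term is -2·2b·4r.
So 4b^2 - 16br + 16r^2 = (2b - 4r)^2 ≥ 0.

(2b - 4r)^2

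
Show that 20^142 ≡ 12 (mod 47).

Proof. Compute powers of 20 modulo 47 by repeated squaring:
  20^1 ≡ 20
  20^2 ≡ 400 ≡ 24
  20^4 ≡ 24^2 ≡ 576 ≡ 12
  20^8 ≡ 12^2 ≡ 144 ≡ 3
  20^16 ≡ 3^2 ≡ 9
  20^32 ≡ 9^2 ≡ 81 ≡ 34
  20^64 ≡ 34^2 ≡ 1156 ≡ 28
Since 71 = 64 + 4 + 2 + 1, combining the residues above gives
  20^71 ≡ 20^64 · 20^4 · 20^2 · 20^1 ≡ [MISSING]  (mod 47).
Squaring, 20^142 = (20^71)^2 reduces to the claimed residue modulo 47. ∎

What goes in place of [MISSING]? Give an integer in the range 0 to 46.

23

20^64 · 20^4 · 20^2 · 20^1 ≡ 28 · 12 · 24 · 20 = 161280.
161280 mod 47 = 23, so 20^71 ≡ 23 (mod 47).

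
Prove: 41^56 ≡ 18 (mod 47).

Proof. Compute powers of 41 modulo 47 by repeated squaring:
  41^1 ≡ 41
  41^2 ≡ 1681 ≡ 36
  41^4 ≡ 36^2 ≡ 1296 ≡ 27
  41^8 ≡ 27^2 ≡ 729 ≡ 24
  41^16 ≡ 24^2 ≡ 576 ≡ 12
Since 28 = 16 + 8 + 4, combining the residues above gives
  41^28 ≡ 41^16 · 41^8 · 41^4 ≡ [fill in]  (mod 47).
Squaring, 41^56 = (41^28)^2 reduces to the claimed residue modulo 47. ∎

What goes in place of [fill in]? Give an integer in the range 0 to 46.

Multiply the listed residues: 12 · 24 · 27 = 288 → 7776.
Reducing modulo 47: 7776 = 165·47 + 21, so 41^28 ≡ 21.

21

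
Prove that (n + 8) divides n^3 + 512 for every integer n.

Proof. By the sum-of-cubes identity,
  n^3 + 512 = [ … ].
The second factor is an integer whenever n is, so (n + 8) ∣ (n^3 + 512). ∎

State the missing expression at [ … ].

(n + 8)(n^2 - 8n + 64)

a^3 + b^3 = (a + b)(a^2 - ab + b^2). With a = n, b = 8:
n^3 + 512 = (n + 8)(n^2 - 8n + 64).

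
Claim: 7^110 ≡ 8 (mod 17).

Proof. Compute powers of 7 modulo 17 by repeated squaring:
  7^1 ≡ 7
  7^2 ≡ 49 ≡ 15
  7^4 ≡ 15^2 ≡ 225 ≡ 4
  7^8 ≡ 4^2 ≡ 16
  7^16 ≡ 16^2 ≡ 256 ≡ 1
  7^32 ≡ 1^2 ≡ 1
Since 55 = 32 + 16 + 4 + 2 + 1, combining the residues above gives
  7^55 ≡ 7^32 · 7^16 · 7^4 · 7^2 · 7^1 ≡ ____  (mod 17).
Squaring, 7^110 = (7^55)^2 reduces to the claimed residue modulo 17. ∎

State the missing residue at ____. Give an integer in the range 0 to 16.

Multiply the listed residues: 1 · 1 · 4 · 15 · 7 = 1 → 4 → 60 → 420.
Reducing modulo 17: 420 = 24·17 + 12, so 7^55 ≡ 12.

12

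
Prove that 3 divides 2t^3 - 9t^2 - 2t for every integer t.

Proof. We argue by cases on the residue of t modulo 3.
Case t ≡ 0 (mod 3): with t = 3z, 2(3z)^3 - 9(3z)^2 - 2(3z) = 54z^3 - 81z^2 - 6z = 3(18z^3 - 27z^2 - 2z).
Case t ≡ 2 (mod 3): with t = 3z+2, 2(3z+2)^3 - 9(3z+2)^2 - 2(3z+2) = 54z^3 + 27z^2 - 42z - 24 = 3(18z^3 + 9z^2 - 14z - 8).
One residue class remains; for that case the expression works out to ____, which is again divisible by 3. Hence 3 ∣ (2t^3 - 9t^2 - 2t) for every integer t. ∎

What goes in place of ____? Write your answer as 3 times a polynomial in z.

The residues treated are {0, 2}, so the missing case is t ≡ 1 (mod 3); write t = 3z+1.
Then 2(3z+1)^3 - 9(3z+1)^2 - 2(3z+1) = 54z^3 - 27z^2 - 42z - 9 = 3(18z^3 - 9z^2 - 14z - 3).

3(18z^3 - 9z^2 - 14z - 3)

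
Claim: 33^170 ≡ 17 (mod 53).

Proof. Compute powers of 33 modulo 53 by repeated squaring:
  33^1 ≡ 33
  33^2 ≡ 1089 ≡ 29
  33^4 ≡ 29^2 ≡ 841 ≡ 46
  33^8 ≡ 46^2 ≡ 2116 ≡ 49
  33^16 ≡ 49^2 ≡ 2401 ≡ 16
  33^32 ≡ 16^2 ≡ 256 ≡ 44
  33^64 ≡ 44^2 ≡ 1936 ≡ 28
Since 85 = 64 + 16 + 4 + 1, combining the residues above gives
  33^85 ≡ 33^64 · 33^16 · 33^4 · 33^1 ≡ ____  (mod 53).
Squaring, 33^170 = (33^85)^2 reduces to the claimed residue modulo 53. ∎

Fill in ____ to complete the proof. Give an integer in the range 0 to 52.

Multiply the listed residues: 28 · 16 · 46 · 33 = 448 → 20608 → 680064.
Reducing modulo 53: 680064 = 12831·53 + 21, so 33^85 ≡ 21.

21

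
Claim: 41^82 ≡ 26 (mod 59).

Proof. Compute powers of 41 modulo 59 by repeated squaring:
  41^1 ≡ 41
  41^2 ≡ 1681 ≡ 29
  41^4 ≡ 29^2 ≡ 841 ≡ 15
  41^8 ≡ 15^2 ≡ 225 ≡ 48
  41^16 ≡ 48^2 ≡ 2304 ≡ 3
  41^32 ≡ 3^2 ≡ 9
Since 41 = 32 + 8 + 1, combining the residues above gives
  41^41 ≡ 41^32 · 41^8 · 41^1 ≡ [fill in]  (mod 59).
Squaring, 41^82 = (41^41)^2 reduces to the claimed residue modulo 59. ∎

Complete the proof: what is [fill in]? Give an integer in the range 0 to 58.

41^32 · 41^8 · 41^1 ≡ 9 · 48 · 41 = 17712.
17712 mod 59 = 12, so 41^41 ≡ 12 (mod 59).

12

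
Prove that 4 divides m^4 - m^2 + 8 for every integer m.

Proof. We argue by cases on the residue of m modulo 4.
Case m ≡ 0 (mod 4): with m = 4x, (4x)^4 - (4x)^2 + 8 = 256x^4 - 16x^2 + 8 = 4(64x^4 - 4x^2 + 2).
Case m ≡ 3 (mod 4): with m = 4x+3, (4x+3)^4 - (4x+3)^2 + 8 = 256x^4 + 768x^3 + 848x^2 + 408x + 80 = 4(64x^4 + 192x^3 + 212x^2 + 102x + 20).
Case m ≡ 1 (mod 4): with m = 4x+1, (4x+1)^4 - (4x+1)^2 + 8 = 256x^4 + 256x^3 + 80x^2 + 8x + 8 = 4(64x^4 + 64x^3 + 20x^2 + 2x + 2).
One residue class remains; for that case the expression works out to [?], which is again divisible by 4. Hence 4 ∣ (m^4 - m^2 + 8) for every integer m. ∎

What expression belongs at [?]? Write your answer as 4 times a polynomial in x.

4(64x^4 + 128x^3 + 92x^2 + 28x + 5)

The residues treated are {0, 3, 1}, so the missing case is m ≡ 2 (mod 4); write m = 4x+2.
Then (4x+2)^4 - (4x+2)^2 + 8 = 256x^4 + 512x^3 + 368x^2 + 112x + 20 = 4(64x^4 + 128x^3 + 92x^2 + 28x + 5).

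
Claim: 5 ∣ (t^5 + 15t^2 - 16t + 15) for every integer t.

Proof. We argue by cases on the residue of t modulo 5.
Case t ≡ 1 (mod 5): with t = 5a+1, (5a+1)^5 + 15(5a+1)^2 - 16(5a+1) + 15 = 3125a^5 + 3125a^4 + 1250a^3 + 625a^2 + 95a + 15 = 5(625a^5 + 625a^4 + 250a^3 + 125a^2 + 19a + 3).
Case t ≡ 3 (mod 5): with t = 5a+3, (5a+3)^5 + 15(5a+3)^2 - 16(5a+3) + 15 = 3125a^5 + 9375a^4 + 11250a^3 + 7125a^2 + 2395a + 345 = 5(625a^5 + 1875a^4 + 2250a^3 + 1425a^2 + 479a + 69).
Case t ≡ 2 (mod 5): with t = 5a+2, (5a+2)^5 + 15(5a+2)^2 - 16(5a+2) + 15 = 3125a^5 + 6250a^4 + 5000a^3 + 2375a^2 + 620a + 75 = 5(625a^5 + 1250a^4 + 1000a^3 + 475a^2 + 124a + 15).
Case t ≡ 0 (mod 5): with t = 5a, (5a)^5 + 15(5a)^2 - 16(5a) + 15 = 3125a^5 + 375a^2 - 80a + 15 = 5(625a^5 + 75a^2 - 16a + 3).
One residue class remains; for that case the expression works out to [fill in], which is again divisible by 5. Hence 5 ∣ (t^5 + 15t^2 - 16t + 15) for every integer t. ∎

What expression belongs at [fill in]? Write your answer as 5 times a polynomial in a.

5(625a^5 + 2500a^4 + 4000a^3 + 3275a^2 + 1384a + 243)

The residues treated are {1, 3, 2, 0}, so the missing case is t ≡ 4 (mod 5); write t = 5a+4.
Then (5a+4)^5 + 15(5a+4)^2 - 16(5a+4) + 15 = 3125a^5 + 12500a^4 + 20000a^3 + 16375a^2 + 6920a + 1215 = 5(625a^5 + 2500a^4 + 4000a^3 + 3275a^2 + 1384a + 243).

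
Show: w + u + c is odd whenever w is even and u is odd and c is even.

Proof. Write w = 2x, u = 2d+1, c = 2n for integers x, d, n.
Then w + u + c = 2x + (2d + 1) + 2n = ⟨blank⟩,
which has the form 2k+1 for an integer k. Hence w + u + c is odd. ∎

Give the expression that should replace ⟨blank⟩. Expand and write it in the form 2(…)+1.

Expanding: 2x + (2d + 1) + 2n = 2d + 2n + 2x + 1.
Every term except the constant is even, so this is 2(d + n + x) + 1,
and d + n + x ∈ ℤ gives the required form.

2(d + n + x) + 1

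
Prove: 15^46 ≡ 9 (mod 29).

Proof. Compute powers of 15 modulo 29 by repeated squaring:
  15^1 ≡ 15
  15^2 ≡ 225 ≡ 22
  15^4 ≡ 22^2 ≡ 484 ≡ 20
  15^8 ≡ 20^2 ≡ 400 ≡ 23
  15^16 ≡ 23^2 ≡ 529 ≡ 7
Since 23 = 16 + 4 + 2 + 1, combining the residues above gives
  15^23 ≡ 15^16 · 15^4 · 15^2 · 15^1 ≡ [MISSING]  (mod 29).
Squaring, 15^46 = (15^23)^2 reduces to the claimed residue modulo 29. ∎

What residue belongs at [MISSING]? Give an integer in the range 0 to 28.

3

15^16 · 15^4 · 15^2 · 15^1 ≡ 7 · 20 · 22 · 15 = 46200.
46200 mod 29 = 3, so 15^23 ≡ 3 (mod 29).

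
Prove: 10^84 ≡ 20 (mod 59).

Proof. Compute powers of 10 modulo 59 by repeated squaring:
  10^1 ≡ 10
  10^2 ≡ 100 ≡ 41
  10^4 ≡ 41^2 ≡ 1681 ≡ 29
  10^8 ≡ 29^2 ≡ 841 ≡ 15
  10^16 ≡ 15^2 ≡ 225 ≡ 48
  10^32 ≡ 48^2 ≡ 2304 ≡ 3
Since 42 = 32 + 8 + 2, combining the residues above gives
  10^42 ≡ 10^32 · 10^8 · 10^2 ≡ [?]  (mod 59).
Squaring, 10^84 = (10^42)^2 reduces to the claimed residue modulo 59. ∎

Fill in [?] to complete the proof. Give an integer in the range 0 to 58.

16

Multiply the listed residues: 3 · 15 · 41 = 45 → 1845.
Reducing modulo 59: 1845 = 31·59 + 16, so 10^42 ≡ 16.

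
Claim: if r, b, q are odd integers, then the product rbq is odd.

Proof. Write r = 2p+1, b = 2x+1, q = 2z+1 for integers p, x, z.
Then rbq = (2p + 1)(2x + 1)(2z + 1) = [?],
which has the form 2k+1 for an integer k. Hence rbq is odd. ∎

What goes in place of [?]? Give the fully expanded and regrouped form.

Expanding: (2p + 1)(2x + 1)(2z + 1) = 8pxz + 4px + 4pz + 2p + 4xz + 2x + 2z + 1.
Every term except the constant is even, so this is 2(4pxz + 2px + 2pz + p + 2xz + x + z) + 1,
and 4pxz + 2px + 2pz + p + 2xz + x + z ∈ ℤ gives the required form.

2(4pxz + 2px + 2pz + p + 2xz + x + z) + 1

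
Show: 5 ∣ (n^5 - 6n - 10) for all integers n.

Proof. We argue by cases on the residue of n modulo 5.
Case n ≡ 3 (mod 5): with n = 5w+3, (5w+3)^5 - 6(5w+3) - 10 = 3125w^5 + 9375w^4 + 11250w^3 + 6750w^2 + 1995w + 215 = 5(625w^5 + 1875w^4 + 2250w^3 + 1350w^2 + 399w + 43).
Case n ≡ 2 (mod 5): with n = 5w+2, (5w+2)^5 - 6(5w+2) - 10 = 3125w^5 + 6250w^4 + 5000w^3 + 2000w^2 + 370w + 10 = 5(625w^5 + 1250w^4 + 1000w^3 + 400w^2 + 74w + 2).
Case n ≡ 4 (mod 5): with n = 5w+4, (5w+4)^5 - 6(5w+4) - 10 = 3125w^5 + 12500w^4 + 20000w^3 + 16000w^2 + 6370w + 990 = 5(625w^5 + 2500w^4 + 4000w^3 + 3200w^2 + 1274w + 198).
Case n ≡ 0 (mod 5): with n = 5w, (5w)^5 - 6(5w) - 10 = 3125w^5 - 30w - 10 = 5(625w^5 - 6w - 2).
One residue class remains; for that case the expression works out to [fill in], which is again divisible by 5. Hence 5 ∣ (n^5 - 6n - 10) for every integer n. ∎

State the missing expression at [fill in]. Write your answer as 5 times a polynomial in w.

5(625w^5 + 625w^4 + 250w^3 + 50w^2 - w - 3)

Only n ≡ 1 (mod 5) is unaccounted for. Put n = 5w+1:
(5w+1)^5 - 6(5w+1) - 10 expands to 3125w^5 + 3125w^4 + 1250w^3 + 250w^2 - 5w - 15,
and factoring out 5 leaves 5(625w^5 + 625w^4 + 250w^3 + 50w^2 - w - 3).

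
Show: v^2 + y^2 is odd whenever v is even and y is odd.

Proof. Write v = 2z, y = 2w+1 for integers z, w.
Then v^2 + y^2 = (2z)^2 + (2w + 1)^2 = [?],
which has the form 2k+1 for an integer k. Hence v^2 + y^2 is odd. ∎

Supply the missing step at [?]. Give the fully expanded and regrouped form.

2(2w^2 + 2w + 2z^2) + 1

(2z)^2 + (2w + 1)^2 = 4w^2 + 4w + 4z^2 + 1
= 2(2w^2 + 2w + 2z^2) + 1.
Since 2w^2 + 2w + 2z^2 is an integer, the sum of squares is of the form 2k+1 for an integer k.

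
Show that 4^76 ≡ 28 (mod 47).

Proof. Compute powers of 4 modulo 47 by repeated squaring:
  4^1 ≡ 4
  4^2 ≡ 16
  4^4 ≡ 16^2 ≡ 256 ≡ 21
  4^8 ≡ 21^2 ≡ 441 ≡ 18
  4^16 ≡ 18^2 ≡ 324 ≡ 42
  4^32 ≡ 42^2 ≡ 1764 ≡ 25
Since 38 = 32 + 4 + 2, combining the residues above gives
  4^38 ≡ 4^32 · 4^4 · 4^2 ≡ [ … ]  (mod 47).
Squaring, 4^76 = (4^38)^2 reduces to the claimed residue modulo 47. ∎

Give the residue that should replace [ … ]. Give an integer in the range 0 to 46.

Multiply the listed residues: 25 · 21 · 16 = 525 → 8400.
Reducing modulo 47: 8400 = 178·47 + 34, so 4^38 ≡ 34.

34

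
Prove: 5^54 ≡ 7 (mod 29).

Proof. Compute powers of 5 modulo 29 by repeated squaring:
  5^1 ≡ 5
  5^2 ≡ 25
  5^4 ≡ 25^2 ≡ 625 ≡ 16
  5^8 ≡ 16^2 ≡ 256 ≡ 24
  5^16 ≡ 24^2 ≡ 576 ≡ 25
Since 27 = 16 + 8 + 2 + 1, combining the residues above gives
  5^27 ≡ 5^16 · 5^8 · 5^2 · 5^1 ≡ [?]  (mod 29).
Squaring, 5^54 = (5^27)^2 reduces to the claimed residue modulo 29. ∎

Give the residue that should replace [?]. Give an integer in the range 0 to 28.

Multiply the listed residues: 25 · 24 · 25 · 5 = 600 → 15000 → 75000.
Reducing modulo 29: 75000 = 2586·29 + 6, so 5^27 ≡ 6.

6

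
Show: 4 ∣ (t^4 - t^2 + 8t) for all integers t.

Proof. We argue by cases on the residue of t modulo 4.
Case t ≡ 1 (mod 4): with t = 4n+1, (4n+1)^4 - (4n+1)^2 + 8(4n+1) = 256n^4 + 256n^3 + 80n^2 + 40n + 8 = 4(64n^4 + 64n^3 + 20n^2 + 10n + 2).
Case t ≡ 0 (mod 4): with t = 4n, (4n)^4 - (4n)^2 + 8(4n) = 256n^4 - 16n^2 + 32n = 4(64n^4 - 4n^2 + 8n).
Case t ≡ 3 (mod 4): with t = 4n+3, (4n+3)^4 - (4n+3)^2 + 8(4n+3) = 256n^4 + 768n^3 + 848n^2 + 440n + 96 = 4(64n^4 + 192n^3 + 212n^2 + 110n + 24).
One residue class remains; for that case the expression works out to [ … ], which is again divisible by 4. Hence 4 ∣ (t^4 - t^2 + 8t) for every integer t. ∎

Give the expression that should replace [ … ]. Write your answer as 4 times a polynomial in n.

4(64n^4 + 128n^3 + 92n^2 + 36n + 7)

Only t ≡ 2 (mod 4) is unaccounted for. Put t = 4n+2:
(4n+2)^4 - (4n+2)^2 + 8(4n+2) expands to 256n^4 + 512n^3 + 368n^2 + 144n + 28,
and factoring out 4 leaves 4(64n^4 + 128n^3 + 92n^2 + 36n + 7).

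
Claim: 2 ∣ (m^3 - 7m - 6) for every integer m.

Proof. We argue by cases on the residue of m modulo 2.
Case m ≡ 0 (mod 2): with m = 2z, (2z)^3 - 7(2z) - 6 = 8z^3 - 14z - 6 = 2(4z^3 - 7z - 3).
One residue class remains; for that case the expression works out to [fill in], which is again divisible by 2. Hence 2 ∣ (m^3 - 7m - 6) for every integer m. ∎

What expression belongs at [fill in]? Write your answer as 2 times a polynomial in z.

The residues treated are {0}, so the missing case is m ≡ 1 (mod 2); write m = 2z+1.
Then (2z+1)^3 - 7(2z+1) - 6 = 8z^3 + 12z^2 - 8z - 12 = 2(4z^3 + 6z^2 - 4z - 6).

2(4z^3 + 6z^2 - 4z - 6)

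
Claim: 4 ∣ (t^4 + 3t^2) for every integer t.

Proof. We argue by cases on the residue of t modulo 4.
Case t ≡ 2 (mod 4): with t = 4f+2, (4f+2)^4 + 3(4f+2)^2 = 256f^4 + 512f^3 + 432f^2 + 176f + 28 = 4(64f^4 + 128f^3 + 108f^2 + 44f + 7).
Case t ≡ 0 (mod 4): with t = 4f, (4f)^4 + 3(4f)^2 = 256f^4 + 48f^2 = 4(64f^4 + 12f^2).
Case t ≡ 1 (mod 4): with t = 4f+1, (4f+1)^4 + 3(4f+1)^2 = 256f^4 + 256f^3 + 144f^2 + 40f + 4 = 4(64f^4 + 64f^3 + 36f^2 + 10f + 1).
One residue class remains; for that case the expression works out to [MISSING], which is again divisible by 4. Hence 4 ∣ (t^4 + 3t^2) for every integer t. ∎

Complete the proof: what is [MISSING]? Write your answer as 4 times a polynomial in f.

4(64f^4 + 192f^3 + 228f^2 + 126f + 27)

The residues treated are {2, 0, 1}, so the missing case is t ≡ 3 (mod 4); write t = 4f+3.
Then (4f+3)^4 + 3(4f+3)^2 = 256f^4 + 768f^3 + 912f^2 + 504f + 108 = 4(64f^4 + 192f^3 + 228f^2 + 126f + 27).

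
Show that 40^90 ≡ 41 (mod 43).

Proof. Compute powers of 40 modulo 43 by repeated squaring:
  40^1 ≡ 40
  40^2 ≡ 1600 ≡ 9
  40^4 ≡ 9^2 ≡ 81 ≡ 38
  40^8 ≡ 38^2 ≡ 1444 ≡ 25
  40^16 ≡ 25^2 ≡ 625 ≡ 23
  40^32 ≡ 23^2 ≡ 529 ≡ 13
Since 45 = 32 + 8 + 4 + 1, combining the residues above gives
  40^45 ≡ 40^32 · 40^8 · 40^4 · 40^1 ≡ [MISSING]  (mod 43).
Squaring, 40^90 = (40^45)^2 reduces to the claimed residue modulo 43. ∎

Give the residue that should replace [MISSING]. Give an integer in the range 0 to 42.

Multiply the listed residues: 13 · 25 · 38 · 40 = 325 → 12350 → 494000.
Reducing modulo 43: 494000 = 11488·43 + 16, so 40^45 ≡ 16.

16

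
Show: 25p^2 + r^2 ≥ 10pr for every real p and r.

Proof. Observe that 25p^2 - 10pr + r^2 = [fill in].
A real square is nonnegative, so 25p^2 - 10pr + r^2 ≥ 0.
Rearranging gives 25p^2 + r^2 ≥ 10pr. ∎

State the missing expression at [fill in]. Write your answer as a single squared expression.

(5p - r)^2

The leading and trailing coefficients are 5^2 and 1^2, and 10 = 2·5·1, so the trinomial is (5p - r)^2.
Hence 25p^2 - 10pr + r^2 ≥ 0.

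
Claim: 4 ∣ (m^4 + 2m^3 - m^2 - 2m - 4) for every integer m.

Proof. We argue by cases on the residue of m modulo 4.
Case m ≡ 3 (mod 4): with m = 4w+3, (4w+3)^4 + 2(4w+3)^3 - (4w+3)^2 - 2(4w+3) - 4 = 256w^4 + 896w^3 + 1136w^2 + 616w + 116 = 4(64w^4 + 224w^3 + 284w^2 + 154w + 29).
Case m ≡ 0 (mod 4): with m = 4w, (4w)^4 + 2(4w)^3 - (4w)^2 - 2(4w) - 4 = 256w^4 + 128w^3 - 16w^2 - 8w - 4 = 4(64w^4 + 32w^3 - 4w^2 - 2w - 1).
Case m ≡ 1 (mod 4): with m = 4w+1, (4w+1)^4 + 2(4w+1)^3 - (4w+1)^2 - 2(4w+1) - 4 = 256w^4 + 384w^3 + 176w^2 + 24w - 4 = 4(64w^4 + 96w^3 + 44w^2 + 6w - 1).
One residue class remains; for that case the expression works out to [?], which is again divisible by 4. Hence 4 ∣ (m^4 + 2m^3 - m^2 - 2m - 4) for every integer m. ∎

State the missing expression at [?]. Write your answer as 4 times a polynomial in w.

Only m ≡ 2 (mod 4) is unaccounted for. Put m = 4w+2:
(4w+2)^4 + 2(4w+2)^3 - (4w+2)^2 - 2(4w+2) - 4 expands to 256w^4 + 640w^3 + 560w^2 + 200w + 20,
and factoring out 4 leaves 4(64w^4 + 160w^3 + 140w^2 + 50w + 5).

4(64w^4 + 160w^3 + 140w^2 + 50w + 5)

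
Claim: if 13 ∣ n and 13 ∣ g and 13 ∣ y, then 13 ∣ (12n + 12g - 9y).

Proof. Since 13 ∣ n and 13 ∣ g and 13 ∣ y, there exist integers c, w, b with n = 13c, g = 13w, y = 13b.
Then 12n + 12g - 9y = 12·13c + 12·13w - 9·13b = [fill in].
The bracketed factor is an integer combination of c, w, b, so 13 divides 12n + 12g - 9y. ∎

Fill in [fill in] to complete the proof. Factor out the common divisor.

Each term has a factor of 13: 12·13c + 12·13w - 9·13b = 13·(-9b + 12c + 12w).
Since -9b + 12c + 12w is an integer, 13 ∣ (12n + 12g - 9y).

13(-9b + 12c + 12w)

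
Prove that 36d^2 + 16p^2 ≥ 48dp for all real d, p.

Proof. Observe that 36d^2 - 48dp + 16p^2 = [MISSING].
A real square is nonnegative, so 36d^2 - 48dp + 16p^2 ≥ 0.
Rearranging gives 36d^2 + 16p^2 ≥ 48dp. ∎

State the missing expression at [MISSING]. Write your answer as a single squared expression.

(6d - 4p)^2

The leading and trailing coefficients are 6^2 and 4^2, and 48 = 2·6·4, so the trinomial is (6d - 4p)^2.
Hence 36d^2 - 48dp + 16p^2 ≥ 0.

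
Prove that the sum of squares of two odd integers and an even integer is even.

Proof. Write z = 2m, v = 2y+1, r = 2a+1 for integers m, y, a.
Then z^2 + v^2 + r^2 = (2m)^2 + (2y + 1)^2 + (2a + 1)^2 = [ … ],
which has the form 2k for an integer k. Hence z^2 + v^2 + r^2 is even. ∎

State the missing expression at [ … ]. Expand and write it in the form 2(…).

2(2a^2 + 2a + 2m^2 + 2y^2 + 2y + 1)

Expanding: (2m)^2 + (2y + 1)^2 + (2a + 1)^2 = 4a^2 + 4a + 4m^2 + 4y^2 + 4y + 2.
Every term is even; pulling out the factor of 2 gives 2(2a^2 + 2a + 2m^2 + 2y^2 + 2y + 1).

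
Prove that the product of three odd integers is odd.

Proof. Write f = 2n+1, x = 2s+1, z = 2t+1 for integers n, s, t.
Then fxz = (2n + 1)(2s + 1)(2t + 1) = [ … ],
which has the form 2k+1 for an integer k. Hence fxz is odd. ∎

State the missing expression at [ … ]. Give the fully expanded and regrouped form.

2(4nst + 2ns + 2nt + n + 2st + s + t) + 1

(2n + 1)(2s + 1)(2t + 1) = 8nst + 4ns + 4nt + 2n + 4st + 2s + 2t + 1
= 2(4nst + 2ns + 2nt + n + 2st + s + t) + 1.
Since 4nst + 2ns + 2nt + n + 2st + s + t is an integer, the product is of the form 2k+1 for an integer k.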